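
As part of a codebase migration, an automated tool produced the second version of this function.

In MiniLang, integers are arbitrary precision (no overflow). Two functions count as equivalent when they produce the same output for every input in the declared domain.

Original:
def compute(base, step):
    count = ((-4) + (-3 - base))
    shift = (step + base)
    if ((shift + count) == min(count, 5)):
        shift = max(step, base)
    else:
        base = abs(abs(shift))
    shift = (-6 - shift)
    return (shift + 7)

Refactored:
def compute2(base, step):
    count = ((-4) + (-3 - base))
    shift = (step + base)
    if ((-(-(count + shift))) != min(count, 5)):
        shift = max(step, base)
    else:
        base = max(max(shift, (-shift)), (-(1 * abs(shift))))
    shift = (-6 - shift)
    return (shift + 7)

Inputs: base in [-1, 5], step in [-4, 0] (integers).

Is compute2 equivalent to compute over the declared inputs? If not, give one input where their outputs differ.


Not equivalent: base=-1, step=-4 separates them (6 vs 2).
compute: count := -6 | shift := -5 | ((shift + count) == min(count, 5)): false | base := 5 | shift := -1 | result 6
compute2: count := -6 | shift := -5 | ((-(-(count + shift))) != min(count, 5)): true | shift := -1 | shift := -5 | result 2
verdict: not equivalent; witness: base=-1, step=-4


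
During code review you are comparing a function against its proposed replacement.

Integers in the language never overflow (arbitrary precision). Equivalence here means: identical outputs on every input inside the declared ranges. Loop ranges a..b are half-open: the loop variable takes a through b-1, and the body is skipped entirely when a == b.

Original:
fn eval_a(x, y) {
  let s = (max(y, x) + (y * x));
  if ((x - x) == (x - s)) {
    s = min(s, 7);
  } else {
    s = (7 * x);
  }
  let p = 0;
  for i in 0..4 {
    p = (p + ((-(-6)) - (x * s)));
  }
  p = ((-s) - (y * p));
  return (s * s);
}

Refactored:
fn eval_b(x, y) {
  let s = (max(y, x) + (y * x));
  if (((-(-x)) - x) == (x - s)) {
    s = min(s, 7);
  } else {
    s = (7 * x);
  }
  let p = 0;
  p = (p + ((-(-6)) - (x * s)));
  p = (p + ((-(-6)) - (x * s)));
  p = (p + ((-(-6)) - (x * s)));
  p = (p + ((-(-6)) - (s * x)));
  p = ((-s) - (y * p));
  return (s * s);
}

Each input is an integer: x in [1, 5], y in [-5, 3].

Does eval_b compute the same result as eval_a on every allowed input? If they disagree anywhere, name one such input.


Equivalent — the differences include constant usage differs; statement counts differ; local variable names differ; loop structure differs; arithmetic usage differs, yet no declared input distinguishes the two.
Spot check at x=1, y=-4 — eval_a: s=-3, then ((x - x) == (x - s)) is false, then s=7, then p=0, then (i=0), then p=-1, then (i=1), then p=-2, then (i=2), then p=-3, then (i=3), then p=-4, then p=-23, then returns 49. eval_b: s=-3, then (((-(-x)) - x) == (x - s)) is false, then s=7, then p=0, then p=-1, then p=-2, then p=-3, then p=-4, then p=-23, then returns 49. Both give 49.
Every one of the 45 inputs gives matching results.
verdict: equivalent


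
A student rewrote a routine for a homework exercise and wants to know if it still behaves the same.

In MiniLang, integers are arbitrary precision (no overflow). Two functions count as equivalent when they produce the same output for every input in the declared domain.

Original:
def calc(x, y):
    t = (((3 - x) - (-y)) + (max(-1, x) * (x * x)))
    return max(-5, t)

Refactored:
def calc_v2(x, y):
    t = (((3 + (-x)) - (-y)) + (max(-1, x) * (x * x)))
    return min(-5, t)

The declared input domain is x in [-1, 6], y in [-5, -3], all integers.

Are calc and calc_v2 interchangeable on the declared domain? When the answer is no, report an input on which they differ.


Not equivalent: x=-1, y=-5 separates them (-2 vs -5).
calc: t=-2, then returns -2
calc_v2: t=-2, then returns -5
verdict: not equivalent; witness: x=-1, y=-5


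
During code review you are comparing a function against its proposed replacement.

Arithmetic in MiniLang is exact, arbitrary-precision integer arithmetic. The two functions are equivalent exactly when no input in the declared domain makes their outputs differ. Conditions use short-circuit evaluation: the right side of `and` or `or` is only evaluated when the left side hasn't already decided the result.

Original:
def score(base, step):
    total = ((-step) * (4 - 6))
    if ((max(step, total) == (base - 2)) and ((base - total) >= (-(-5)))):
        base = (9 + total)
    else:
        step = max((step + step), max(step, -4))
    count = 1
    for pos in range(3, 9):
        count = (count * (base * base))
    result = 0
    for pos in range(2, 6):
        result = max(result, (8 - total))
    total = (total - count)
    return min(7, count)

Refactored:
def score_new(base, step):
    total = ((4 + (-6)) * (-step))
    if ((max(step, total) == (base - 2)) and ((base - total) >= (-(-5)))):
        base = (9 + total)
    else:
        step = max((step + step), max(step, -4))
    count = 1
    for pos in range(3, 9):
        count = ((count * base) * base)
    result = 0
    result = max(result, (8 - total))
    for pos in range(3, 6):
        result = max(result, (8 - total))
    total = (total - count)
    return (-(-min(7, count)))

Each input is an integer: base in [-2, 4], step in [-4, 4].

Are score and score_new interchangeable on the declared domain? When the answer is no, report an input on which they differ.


Differences: loop structure differs; also constant usage differs; also statement counts differ; also min/max/abs usage differs; also arithmetic usage differs — yet all 63 inputs agree.
verdict: equivalent


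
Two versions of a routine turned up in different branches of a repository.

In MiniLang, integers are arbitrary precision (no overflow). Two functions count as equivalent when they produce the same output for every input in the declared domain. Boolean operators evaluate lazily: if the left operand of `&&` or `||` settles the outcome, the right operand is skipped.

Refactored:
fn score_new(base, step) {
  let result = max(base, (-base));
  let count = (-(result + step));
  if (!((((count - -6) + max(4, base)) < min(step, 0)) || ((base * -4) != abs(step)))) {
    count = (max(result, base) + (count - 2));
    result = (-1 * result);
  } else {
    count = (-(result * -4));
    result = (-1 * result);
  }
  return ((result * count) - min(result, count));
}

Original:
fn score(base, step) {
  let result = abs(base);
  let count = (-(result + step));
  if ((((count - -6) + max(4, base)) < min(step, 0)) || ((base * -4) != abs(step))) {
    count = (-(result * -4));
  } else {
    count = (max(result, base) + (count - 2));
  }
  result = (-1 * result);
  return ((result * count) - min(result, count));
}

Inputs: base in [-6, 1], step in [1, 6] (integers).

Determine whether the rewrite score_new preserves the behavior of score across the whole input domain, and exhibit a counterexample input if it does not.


Side by side, the visible changes include: boolean connective usage differs, plus min/max/abs usage differs, plus arithmetic usage differs, plus constant usage differs, plus statement counts differ.
As a probe, take base=-3, step=1: score runs result becomes 3; next count becomes -4; next ((((count - -6) + max(4, base)) < min(step, 0)) || ((base * -4) != abs(step))) evaluates to true; next count becomes 12; next result becomes -3; next final value -33; score_new runs result becomes 3; next count becomes -4; next (!((((count - -6) + max(4, base)) < min(step, 0)) || ((base * -4) != abs(step)))) evaluates to false; next count becomes 12; next result becomes -3; next final value -33; both end at -33.
Sweeping the whole domain (48 inputs) finds no disagreement.
verdict: equivalent


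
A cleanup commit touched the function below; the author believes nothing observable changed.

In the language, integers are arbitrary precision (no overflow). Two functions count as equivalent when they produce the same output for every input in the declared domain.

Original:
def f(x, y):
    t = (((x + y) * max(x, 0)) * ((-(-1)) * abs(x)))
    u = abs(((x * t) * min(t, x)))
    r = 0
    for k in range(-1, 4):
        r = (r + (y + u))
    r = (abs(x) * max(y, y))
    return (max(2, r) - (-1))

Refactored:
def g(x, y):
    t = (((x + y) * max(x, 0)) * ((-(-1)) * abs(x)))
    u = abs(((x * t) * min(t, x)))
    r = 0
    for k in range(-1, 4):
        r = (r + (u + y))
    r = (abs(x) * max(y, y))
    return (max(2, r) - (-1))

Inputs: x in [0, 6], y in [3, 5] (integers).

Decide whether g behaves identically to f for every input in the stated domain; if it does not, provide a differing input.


Equivalent — the differences include same computation, different form, yet no declared input distinguishes the two.
Tracing x=0, y=5: f: t := 0 | u := 0 | r := 0 | iter k=-1: | r := 5 | iter k=0: | r := 10 | iter k=1: | r := 15 | iter k=2: | r := 20 | iter k=3: | r := 25 | r := 0 | result 3 | g: t := 0 | u := 0 | r := 0 | iter k=-1: | r := 5 | iter k=0: | r := 10 | iter k=1: | r := 15 | iter k=2: | r := 20 | iter k=3: | r := 25 | r := 0 | result 3 — matching result 3.
Every one of the 21 inputs gives matching results.
verdict: equivalent


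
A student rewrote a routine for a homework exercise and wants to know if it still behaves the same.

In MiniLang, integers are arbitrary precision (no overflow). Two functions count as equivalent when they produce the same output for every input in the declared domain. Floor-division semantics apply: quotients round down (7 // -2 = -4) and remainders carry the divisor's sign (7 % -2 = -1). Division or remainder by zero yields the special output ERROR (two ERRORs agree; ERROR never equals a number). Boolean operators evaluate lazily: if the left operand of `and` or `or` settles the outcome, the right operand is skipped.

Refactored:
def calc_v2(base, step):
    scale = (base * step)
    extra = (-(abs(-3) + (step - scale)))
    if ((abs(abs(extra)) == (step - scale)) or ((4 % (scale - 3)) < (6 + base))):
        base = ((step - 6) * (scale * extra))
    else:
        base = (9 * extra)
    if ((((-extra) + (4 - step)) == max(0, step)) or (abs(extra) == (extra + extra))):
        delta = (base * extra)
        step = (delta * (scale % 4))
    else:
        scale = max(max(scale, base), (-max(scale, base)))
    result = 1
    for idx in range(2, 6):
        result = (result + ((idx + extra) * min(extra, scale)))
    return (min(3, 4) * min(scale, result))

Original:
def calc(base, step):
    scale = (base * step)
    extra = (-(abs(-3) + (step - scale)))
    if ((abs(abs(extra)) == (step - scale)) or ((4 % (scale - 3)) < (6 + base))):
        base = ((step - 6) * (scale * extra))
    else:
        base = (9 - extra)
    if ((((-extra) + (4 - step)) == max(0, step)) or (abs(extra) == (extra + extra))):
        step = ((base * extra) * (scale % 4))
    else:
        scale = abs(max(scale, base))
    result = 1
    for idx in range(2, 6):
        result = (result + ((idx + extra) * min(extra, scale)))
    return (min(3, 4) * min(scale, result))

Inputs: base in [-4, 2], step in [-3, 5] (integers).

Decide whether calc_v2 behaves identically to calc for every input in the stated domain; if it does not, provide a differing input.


Try base=-4, step=-3.
calc: scale becomes 12; next extra becomes 12; next ((abs(abs(extra)) == (step - scale)) or ((4 % (scale - 3)) < (6 + base))) evaluates to false; next base becomes -3; next ((((-extra) + (4 - step)) == max(0, step)) or (abs(extra) == (extra + extra))) evaluates to false; next scale becomes 12; next result becomes 1; next at idx=2:; next result becomes 169; next at idx=3:; next result becomes 349; next at idx=4:; next result becomes 541; next at idx=5:; next result becomes 745; next final value 36
calc_v2: scale becomes 12; next extra becomes 12; next ((abs(abs(extra)) == (step - scale)) or ((4 % (scale - 3)) < (6 + base))) evaluates to false; next base becomes 108; next ((((-extra) + (4 - step)) == max(0, step)) or (abs(extra) == (extra + extra))) evaluates to false; next scale becomes 108; next result becomes 1; next at idx=2:; next result becomes 169; next at idx=3:; next result becomes 349; next at idx=4:; next result becomes 541; next at idx=5:; next result becomes 745; next final value 324
36 and 324 differ, so these are not the same function on this domain.
verdict: not equivalent; witness: base=-4, step=-3


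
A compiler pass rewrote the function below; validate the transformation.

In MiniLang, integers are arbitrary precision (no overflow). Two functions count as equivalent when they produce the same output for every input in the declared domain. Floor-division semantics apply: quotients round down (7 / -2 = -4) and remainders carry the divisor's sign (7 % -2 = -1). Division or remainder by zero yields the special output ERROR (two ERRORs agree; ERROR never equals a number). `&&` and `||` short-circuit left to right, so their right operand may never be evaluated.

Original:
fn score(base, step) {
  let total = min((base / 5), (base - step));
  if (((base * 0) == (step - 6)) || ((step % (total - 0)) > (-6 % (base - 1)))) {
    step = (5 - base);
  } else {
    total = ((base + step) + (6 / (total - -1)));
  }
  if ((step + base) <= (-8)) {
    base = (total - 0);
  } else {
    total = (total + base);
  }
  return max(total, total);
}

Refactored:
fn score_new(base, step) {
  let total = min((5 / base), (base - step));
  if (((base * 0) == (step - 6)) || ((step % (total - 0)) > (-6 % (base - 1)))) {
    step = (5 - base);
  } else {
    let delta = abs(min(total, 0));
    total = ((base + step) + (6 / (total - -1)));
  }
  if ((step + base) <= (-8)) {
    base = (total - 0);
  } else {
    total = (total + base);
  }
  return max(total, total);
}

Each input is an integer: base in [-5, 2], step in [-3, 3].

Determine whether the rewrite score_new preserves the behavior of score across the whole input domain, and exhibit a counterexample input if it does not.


Consider the input base=-4, step=-3.
score: total := -1 | (((base * 0) == (step - 6)) || ((step % (total - 0)) > (-6 % (base - 1)))): true | step := 9 | ((step + base) <= (-8)): false | total := -5 | result -5
score_new: total := -2 | (((base * 0) == (step - 6)) || ((step % (total - 0)) > (-6 % (base - 1)))): false | delta := 2 | total := -13 | ((step + base) <= (-8)): false | total := -17 | result -17
-5 vs -17 — the two versions disagree here.
verdict: not equivalent; witness: base=-4, step=-3


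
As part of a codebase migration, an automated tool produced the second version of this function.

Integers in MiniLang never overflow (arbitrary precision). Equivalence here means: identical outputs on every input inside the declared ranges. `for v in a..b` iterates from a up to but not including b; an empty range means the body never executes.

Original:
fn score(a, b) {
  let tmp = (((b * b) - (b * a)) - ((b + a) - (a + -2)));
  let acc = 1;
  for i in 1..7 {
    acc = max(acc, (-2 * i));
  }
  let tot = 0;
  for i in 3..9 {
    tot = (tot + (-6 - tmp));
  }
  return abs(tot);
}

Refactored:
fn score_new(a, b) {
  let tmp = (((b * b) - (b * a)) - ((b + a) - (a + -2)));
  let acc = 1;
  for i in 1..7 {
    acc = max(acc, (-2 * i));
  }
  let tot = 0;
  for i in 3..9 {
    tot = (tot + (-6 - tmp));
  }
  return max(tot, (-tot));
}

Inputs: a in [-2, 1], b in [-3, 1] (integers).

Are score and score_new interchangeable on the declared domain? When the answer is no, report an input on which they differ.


This is a faithful refactor — min/max/abs usage differs, but the computed results match everywhere.
Spot check at a=-1, b=-3 — score: tmp=7, then acc=1, then (i=1), then acc=1, then (i=2), then acc=1, then (i=3), then acc=1, then (i=4), then acc=1, then (i=5), then acc=1, then (i=6), then acc=1, then tot=0, then (i=3), then tot=-13, then (i=4), then tot=-26, then (i=5), then tot=-39, then (i=6), then tot=-52, then (i=7), then tot=-65, then (i=8), then tot=-78, then returns 78. score_new: tmp=7, then acc=1, then (i=1), then acc=1, then (i=2), then acc=1, then (i=3), then acc=1, then (i=4), then acc=1, then (i=5), then acc=1, then (i=6), then acc=1, then tot=0, then (i=3), then tot=-13, then (i=4), then tot=-26, then (i=5), then tot=-39, then (i=6), then tot=-52, then (i=7), then tot=-65, then (i=8), then tot=-78, then returns 78. Both give 78.
Every one of the 20 inputs gives matching results.
verdict: equivalent


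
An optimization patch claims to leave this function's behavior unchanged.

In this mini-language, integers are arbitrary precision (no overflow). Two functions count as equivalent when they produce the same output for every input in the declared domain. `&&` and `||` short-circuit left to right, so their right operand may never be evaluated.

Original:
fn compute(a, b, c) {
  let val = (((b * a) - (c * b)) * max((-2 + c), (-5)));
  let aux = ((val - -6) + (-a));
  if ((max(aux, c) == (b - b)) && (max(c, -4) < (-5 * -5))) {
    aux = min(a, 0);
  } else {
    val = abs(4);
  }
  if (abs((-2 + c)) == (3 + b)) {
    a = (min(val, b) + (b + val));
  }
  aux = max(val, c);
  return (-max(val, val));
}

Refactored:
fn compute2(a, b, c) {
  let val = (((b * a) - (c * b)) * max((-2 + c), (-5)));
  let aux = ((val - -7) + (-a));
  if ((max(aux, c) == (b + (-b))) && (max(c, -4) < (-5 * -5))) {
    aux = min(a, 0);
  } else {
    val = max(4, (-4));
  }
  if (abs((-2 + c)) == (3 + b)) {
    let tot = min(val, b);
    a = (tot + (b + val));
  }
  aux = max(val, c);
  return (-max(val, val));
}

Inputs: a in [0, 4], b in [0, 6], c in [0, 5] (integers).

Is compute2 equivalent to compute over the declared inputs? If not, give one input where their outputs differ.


These are not equivalent — on a=2, b=1, c=0 the outputs split (4 vs -4).
compute: val=-4, then aux=0, then ((max(aux, c) == (b - b)) && (max(c, -4) < (-5 * -5))) is true, then aux=0, then (abs((-2 + c)) == (3 + b)) is false, then aux=0, then returns 4
compute2: val=-4, then aux=1, then ((max(aux, c) == (b + (-b))) && (max(c, -4) < (-5 * -5))) is false, then val=4, then (abs((-2 + c)) == (3 + b)) is false, then aux=4, then returns -4
verdict: not equivalent; witness: a=2, b=1, c=0


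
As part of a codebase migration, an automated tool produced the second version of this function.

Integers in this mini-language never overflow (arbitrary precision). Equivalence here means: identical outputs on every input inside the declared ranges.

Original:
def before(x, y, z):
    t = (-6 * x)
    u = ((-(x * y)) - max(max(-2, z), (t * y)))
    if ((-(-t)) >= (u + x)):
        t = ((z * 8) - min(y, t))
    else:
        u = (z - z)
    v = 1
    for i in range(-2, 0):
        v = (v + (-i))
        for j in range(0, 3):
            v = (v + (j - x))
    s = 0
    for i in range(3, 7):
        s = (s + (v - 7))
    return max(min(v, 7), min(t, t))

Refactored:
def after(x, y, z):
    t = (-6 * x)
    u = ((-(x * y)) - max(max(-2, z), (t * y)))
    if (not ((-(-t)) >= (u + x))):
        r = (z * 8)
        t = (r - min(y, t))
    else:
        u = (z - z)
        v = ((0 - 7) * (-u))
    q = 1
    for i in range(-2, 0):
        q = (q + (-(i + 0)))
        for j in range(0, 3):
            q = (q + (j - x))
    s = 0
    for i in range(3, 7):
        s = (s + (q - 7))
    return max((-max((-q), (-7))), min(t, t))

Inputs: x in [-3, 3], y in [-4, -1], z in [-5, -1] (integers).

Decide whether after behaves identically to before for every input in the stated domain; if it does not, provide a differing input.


Run the pair on x=-3, y=-4, z=-5.
before: t=18, then u=-10, then ((-(-t)) >= (u + x)) is true, then t=-36, then v=1, then (i=-2), then v=3, then (j=0), then v=6, then (j=1), then v=10, then (j=2), then v=15, then (i=-1), then v=16, then (j=0), then v=19, then (j=1), then v=23, then (j=2), then v=28, then s=0, then (i=3), then s=21, then (i=4), then s=42, then (i=5), then s=63, then (i=6), then s=84, then returns 7
after: t=18, then u=-10, then (not ((-(-t)) >= (u + x))) is false, then u=0, then v=0, then q=1, then (i=-2), then q=3, then (j=0), then q=6, then (j=1), then q=10, then (j=2), then q=15, then (i=-1), then q=16, then (j=0), then q=19, then (j=1), then q=23, then (j=2), then q=28, then s=0, then (i=3), then s=21, then (i=4), then s=42, then (i=5), then s=63, then (i=6), then s=84, then returns 18
7 != 18, so the rewrite changes behavior.
verdict: not equivalent; witness: x=-3, y=-4, z=-5


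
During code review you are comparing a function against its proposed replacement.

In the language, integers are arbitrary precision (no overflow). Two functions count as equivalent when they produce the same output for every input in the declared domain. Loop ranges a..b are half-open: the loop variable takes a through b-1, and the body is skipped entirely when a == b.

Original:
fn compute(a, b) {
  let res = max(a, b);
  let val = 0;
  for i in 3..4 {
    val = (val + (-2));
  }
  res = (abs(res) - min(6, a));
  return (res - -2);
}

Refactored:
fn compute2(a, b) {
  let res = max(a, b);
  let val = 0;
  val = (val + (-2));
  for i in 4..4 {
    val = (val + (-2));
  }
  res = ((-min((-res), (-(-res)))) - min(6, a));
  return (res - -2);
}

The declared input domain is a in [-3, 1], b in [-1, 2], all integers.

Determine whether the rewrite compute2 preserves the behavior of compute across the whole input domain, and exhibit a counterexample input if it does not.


Comparing the listings, the differences include: statement counts differ, plus arithmetic usage differs, plus constant usage differs, plus min/max/abs usage differs, plus loop structure differs.
One worked example (a=-1, b=-1) — compute: res = -1; val = 0; [i=3]; val = -2; res = 2; return 4; compute2: res = -1; val = 0; val = -2; the i loop: no iterations; res = 2; return 4; agreement on 4.
Checked all 20 inputs in the declared domain: the outputs agree on every one.
verdict: equivalent


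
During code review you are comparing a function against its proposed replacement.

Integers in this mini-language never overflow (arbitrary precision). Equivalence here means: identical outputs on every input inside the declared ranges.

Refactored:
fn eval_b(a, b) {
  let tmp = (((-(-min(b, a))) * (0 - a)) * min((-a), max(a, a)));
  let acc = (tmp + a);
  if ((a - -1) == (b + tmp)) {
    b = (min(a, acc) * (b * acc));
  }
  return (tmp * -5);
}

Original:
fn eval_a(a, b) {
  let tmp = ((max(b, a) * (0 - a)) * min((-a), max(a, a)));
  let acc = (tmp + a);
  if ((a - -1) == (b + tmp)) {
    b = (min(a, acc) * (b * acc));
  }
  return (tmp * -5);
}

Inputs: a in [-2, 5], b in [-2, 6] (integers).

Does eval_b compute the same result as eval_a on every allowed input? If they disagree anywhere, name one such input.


There is a counterexample at a=-2, b=-1: -20 on one side, -40 on the other.
eval_a: tmp := 4 | acc := 2 | ((a - -1) == (b + tmp)): false | result -20
eval_b: tmp := 8 | acc := 6 | ((a - -1) == (b + tmp)): false | result -40
verdict: not equivalent; witness: a=-2, b=-1


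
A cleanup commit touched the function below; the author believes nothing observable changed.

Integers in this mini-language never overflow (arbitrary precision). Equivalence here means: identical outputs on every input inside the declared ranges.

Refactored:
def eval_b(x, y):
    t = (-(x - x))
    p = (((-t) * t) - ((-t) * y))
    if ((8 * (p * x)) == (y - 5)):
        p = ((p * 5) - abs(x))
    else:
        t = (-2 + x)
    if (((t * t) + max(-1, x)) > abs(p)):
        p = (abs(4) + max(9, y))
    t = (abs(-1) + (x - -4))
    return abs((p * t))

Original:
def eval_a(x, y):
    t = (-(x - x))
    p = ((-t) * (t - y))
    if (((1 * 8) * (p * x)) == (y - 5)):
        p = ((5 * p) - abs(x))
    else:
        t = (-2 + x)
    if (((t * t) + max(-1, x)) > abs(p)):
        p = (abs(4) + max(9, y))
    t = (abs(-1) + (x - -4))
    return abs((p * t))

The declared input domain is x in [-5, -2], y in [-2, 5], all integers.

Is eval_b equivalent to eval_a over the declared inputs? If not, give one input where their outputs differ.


Behavior is preserved: although constant usage differs, the outputs never diverge.
One worked example (x=-5, y=0) — eval_a: t=0, then p=0, then (((1 * 8) * (p * x)) == (y - 5)) is false, then t=-7, then (((t * t) + max(-1, x)) > abs(p)) is true, then p=13, then t=0, then returns 0; eval_b: t=0, then p=0, then ((8 * (p * x)) == (y - 5)) is false, then t=-7, then (((t * t) + max(-1, x)) > abs(p)) is true, then p=13, then t=0, then returns 0; agreement on 0.
Checked all 32 inputs in the declared domain: the outputs agree on every one.
verdict: equivalent


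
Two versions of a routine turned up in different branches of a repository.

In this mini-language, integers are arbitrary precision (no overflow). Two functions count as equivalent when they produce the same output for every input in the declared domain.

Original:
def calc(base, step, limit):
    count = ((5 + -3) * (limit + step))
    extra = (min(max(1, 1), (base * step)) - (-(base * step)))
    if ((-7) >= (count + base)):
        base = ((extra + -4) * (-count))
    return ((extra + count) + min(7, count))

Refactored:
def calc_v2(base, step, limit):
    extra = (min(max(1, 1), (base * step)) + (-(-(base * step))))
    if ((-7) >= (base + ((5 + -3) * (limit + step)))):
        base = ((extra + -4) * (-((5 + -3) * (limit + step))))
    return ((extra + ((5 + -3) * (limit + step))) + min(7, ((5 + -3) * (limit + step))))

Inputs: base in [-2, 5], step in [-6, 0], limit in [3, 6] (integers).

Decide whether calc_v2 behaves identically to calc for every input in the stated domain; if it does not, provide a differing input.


Behavior is preserved: although statement counts differ, arithmetic usage differs, constant usage differs, local variable names differ, the outputs never diverge.
Tracing base=-1, step=-3, limit=5: calc: count becomes 4; next extra becomes 4; next ((-7) >= (count + base)) evaluates to false; next final value 12 | calc_v2: extra becomes 4; next ((-7) >= (base + ((5 + -3) * (limit + step)))) evaluates to false; next final value 12 — matching result 12.
An exhaustive pass over the 224 declared inputs shows identical outputs.
verdict: equivalent


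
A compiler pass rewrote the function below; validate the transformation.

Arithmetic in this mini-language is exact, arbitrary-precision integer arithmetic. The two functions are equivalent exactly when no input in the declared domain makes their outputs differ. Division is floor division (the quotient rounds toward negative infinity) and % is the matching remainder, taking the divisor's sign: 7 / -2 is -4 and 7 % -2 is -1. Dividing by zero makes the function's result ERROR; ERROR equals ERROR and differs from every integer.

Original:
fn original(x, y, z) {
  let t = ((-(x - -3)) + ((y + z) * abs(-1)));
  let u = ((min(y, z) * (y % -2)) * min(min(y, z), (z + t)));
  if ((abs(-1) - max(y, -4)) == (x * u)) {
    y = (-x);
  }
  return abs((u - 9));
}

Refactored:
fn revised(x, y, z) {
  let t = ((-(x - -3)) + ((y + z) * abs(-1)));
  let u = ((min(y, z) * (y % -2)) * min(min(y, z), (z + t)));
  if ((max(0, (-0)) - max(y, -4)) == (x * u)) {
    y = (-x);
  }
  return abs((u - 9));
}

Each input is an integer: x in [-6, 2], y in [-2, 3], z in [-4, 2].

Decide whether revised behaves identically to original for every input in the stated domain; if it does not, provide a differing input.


Equivalent. The suspicious edit (`-1` became `0`) never changes the result for any input inside the declared domain.
An exhaustive pass over the 378 declared inputs shows identical outputs.
Spot check at x=1, y=-2, z=-2 — original: t=-8, then u=0, then ((abs(-1) - max(y, -4)) == (x * u)) is false, then returns 9. revised: t=-8, then u=0, then ((max(0, (-0)) - max(y, -4)) == (x * u)) is false, then returns 9. Both give 9.
verdict: equivalent


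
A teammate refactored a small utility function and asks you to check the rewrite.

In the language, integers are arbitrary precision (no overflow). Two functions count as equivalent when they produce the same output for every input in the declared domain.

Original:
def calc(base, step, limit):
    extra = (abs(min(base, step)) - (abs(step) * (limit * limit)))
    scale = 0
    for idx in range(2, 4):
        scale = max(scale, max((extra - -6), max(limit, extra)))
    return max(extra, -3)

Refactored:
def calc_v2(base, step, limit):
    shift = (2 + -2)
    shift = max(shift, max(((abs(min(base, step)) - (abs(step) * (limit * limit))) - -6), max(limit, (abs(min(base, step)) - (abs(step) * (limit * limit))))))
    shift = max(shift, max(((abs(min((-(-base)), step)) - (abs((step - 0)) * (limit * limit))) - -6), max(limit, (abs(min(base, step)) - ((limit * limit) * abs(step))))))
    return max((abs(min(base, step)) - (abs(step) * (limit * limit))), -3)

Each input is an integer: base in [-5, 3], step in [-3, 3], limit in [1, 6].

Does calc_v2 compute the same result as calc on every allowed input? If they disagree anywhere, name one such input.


Side by side, the visible changes include: loop structure differs, and constant usage differs, and statement counts differ, and min/max/abs usage differs, and arithmetic usage differs, and local variable names differ.
One worked example (base=2, step=0, limit=3) — calc: extra := 0 | scale := 0 | iter idx=2: | scale := 6 | iter idx=3: | scale := 6 | result 0; calc_v2: shift := 0 | shift := 6 | shift := 6 | result 0; agreement on 0.
An exhaustive pass over the 378 declared inputs shows identical outputs.
verdict: equivalent


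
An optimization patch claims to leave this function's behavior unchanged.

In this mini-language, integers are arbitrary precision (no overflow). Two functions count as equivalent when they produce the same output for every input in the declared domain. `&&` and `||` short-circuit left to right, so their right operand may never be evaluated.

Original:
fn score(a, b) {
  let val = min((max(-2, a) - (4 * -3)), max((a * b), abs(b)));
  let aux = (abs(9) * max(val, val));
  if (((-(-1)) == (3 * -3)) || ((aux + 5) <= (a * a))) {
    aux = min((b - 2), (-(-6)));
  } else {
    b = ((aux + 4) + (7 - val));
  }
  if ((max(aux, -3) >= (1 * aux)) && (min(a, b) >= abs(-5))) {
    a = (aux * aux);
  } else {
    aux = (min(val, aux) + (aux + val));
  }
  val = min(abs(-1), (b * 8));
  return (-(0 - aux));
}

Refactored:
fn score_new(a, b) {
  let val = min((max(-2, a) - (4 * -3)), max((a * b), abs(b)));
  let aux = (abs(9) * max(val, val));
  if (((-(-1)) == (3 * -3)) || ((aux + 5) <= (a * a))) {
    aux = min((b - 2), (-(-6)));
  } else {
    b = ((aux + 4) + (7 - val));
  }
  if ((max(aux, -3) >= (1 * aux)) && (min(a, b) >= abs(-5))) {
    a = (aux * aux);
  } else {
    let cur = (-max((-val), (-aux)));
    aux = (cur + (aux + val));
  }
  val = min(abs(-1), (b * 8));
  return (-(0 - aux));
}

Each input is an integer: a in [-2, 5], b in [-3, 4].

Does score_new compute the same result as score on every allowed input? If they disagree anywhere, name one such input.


Comparing the listings, the differences include: local variable names differ, min/max/abs usage differs, statement counts differ.
Spot check at a=5, b=-2 — score: val=2, then aux=18, then (((-(-1)) == (3 * -3)) || ((aux + 5) <= (a * a))) is true, then aux=-4, then ((max(aux, -3) >= (1 * aux)) && (min(a, b) >= abs(-5))) is false, then aux=-6, then val=-16, then returns -6. score_new: val=2, then aux=18, then (((-(-1)) == (3 * -3)) || ((aux + 5) <= (a * a))) is true, then aux=-4, then ((max(aux, -3) >= (1 * aux)) && (min(a, b) >= abs(-5))) is false, then cur=-4, then aux=-6, then val=-16, then returns -6. Both give -6.
Across all 64 domain points the two functions coincide.
verdict: equivalent


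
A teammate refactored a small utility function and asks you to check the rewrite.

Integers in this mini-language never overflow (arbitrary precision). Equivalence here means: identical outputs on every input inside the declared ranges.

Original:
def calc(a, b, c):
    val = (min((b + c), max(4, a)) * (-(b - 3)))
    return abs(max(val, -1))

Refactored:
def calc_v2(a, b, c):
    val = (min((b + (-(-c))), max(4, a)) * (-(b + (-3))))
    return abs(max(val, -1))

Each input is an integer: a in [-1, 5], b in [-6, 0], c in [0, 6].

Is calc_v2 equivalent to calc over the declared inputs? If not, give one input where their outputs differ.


The two versions differ — the changes include arithmetic usage differs.
As a probe, take a=4, b=-2, c=3: calc runs val = 5; return 5; calc_v2 runs val = 5; return 5; both end at 5.
An exhaustive pass over the 343 declared inputs shows identical outputs.
verdict: equivalent


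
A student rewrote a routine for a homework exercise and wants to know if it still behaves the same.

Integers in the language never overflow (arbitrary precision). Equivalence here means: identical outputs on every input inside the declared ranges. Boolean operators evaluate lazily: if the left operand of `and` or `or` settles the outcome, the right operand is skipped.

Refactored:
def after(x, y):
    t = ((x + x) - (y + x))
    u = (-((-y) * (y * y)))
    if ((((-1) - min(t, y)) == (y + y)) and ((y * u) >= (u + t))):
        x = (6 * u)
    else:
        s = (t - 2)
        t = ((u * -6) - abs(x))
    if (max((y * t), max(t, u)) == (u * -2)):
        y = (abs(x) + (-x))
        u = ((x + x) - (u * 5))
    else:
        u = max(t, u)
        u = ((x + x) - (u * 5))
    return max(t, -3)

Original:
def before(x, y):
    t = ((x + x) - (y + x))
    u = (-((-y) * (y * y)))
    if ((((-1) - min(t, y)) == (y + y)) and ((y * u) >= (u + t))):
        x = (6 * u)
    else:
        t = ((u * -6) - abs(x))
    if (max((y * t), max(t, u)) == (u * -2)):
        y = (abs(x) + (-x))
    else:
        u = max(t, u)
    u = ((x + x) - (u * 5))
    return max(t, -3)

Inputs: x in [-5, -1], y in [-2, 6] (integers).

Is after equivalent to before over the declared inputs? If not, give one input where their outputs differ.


Changes here: local variable names differ, statement counts differ, arithmetic usage differs, constant usage differs; the full 45-point sweep finds no disagreement.
verdict: equivalent


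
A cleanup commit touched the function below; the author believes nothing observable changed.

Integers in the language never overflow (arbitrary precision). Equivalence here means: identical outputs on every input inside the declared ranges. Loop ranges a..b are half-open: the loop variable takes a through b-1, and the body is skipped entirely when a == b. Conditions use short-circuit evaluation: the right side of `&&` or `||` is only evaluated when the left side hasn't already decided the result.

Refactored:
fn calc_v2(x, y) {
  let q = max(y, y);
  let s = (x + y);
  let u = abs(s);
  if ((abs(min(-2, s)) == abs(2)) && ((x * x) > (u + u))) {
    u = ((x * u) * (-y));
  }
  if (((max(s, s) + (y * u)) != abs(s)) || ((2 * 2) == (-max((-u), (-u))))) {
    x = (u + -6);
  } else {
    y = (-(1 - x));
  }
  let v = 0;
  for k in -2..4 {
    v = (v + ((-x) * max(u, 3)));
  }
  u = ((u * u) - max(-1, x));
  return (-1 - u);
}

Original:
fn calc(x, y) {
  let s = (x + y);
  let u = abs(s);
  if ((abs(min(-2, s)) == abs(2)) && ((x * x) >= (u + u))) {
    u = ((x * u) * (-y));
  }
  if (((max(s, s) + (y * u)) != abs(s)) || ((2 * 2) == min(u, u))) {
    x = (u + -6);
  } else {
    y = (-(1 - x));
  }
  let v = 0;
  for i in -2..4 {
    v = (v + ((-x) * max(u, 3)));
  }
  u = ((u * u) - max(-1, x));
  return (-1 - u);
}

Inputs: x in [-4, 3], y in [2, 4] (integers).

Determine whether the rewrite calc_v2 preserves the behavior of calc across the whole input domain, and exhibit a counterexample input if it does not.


Try x=-2, y=4.
calc: s := 2 | u := 2 | ((abs(min(-2, s)) == abs(2)) && ((x * x) >= (u + u))): true | u := 16 | (((max(s, s) + (y * u)) != abs(s)) || ((2 * 2) == min(u, u))): true | x := 10 | v := 0 | iter i=-2: | v := -160 | iter i=-1: | v := -320 | iter i=0: | v := -480 | iter i=1: | v := -640 | iter i=2: | v := -800 | iter i=3: | v := -960 | u := 246 | result -247
calc_v2: q := 4 | s := 2 | u := 2 | ((abs(min(-2, s)) == abs(2)) && ((x * x) > (u + u))): false | (((max(s, s) + (y * u)) != abs(s)) || ((2 * 2) == (-max((-u), (-u))))): true | x := -4 | v := 0 | iter k=-2: | v := 12 | iter k=-1: | v := 24 | iter k=0: | v := 36 | iter k=1: | v := 48 | iter k=2: | v := 60 | iter k=3: | v := 72 | u := 5 | result -6
-247 != -6, so the rewrite changes behavior.
verdict: not equivalent; witness: x=-2, y=4


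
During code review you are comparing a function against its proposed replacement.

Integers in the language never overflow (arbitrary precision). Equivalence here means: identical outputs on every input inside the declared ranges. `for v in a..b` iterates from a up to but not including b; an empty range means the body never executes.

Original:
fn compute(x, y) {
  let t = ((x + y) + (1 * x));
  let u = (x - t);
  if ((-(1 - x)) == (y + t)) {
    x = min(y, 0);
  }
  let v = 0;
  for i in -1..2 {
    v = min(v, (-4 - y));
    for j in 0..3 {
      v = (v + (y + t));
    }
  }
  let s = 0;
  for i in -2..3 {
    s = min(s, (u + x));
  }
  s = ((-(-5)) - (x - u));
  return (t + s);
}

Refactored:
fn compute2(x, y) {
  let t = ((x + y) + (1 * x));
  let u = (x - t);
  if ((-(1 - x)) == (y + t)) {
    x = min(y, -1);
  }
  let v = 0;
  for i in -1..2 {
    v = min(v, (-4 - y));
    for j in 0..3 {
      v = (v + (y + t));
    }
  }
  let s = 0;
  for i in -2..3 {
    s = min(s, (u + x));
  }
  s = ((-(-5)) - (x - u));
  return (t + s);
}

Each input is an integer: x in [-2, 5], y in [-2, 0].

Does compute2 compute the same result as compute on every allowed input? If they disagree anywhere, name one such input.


Input x=-1, y=0: 4 from compute versus 5 from compute2.
verdict: not equivalent; witness: x=-1, y=0


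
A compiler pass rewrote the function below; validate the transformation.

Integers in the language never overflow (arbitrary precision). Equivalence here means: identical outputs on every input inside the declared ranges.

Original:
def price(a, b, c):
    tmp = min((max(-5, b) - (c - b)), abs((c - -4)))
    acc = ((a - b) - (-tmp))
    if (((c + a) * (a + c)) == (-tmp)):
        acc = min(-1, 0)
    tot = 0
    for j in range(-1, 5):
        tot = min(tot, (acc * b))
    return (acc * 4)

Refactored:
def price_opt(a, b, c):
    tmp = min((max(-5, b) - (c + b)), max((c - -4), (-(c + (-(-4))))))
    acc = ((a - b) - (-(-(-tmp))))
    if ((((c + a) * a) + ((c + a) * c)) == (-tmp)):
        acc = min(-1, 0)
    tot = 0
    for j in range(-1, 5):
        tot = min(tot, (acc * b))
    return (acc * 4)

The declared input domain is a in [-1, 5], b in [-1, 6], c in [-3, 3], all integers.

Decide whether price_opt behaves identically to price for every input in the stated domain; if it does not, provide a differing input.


These are not equivalent — on a=-1, b=-1, c=-2 the outputs split (0 vs 8).
price: tmp := 0 | acc := 0 | (((c + a) * (a + c)) == (-tmp)): false | tot := 0 | iter j=-1: | tot := 0 | iter j=0: | tot := 0 | iter j=1: | tot := 0 | iter j=2: | tot := 0 | iter j=3: | tot := 0 | iter j=4: | tot := 0 | result 0
price_opt: tmp := 2 | acc := 2 | ((((c + a) * a) + ((c + a) * c)) == (-tmp)): false | tot := 0 | iter j=-1: | tot := -2 | iter j=0: | tot := -2 | iter j=1: | tot := -2 | iter j=2: | tot := -2 | iter j=3: | tot := -2 | iter j=4: | tot := -2 | result 8
verdict: not equivalent; witness: a=-1, b=-1, c=-2


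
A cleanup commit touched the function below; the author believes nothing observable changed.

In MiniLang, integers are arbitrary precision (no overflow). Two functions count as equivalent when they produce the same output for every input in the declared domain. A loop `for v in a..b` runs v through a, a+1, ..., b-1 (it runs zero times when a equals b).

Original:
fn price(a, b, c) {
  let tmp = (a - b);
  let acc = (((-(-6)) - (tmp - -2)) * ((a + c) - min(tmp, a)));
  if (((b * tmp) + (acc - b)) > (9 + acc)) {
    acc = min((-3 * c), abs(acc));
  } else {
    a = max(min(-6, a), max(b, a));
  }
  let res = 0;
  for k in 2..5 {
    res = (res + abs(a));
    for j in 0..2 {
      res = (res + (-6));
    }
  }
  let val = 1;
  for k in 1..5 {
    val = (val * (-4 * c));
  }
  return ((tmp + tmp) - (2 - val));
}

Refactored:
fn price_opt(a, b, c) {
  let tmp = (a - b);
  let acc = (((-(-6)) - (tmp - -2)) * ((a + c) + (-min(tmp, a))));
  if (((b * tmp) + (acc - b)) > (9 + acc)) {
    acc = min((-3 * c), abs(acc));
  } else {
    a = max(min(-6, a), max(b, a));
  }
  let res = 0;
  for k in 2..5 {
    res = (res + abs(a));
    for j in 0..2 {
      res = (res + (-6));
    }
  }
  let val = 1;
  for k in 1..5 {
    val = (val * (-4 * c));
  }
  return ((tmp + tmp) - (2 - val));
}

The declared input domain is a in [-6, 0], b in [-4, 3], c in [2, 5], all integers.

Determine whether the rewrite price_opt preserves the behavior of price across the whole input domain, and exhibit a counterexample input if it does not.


Comparing the listings, the differences include: arithmetic usage differs.
Spot check at a=-4, b=2, c=2 — price: tmp becomes -6; next acc becomes 40; next (((b * tmp) + (acc - b)) > (9 + acc)) evaluates to false; next a becomes 2; next res becomes 0; next at k=2:; next res becomes 2; next at j=0:; next res becomes -4; next at j=1:; next res becomes -10; next at k=3:; next res becomes -8; next at j=0:; next res becomes -14; next at j=1:; next res becomes -20; next at k=4:; next res becomes -18; next at j=0:; next res becomes -24; next at j=1:; next res becomes -30; next val becomes 1; next at k=1:; next val becomes -8; next at k=2:; next val becomes 64; next at k=3:; next val becomes -512; next at k=4:; next val becomes 4096; next final value 4082. price_opt: tmp becomes -6; next acc becomes 40; next (((b * tmp) + (acc - b)) > (9 + acc)) evaluates to false; next a becomes 2; next res becomes 0; next at k=2:; next res becomes 2; next at j=0:; next res becomes -4; next at j=1:; next res becomes -10; next at k=3:; next res becomes -8; next at j=0:; next res becomes -14; next at j=1:; next res becomes -20; next at k=4:; next res becomes -18; next at j=0:; next res becomes -24; next at j=1:; next res becomes -30; next val becomes 1; next at k=1:; next val becomes -8; next at k=2:; next val becomes 64; next at k=3:; next val becomes -512; next at k=4:; next val becomes 4096; next final value 4082. Both give 4082.
Sweeping the whole domain (224 inputs) finds no disagreement.
verdict: equivalent
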